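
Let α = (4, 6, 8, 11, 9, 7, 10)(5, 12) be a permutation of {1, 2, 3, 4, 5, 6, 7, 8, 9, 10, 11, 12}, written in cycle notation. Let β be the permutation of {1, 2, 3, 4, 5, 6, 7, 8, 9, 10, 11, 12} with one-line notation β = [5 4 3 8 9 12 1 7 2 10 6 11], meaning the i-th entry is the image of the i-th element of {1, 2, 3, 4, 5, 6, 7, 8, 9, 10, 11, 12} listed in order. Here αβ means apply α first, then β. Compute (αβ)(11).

2

First apply α: α(11) = 9, then β(9) = 2. Thus (αβ)(11) = 2.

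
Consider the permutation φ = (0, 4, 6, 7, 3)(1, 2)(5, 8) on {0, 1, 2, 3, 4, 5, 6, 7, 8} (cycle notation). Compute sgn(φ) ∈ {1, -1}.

The cycle lengths are 5, 2, 2.
A cycle is odd iff its length is even; φ has 2 even-length cycles, so sgn(φ) = (−1)^2 and φ is even.

1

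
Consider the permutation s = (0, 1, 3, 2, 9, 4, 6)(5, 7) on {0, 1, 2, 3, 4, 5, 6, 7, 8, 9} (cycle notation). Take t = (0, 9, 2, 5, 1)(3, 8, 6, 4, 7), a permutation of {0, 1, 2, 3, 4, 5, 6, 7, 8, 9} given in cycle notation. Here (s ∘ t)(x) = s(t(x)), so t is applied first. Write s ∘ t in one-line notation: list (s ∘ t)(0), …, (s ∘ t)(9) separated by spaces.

4 1 7 8 5 3 6 2 0 9

(s ∘ t)(x) = s(t(x)). Computing each image: s(t(0)) = s(9) = 4, s(t(1)) = s(0) = 1, s(t(2)) = s(5) = 7, s(t(3)) = s(8) = 8, s(t(4)) = s(7) = 5, s(t(5)) = s(1) = 3, s(t(6)) = s(4) = 6, s(t(7)) = s(3) = 2, s(t(8)) = s(6) = 0, s(t(9)) = s(2) = 9.
Hence s ∘ t = [4 1 7 8 5 3 6 2 0 9].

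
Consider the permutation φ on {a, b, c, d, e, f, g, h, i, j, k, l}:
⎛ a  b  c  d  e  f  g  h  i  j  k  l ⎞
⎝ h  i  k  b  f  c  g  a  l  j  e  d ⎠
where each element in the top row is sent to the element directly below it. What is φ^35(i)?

Tracing i → l → … returns to i after 4 steps, so i lies in a 4-cycle (b i l d).
Powers repeat with period 4 on this cycle, and 35 mod 4 = 3, so φ^35(i) = φ^3(i).
Advancing 3 steps from i: i → l → d → b.

b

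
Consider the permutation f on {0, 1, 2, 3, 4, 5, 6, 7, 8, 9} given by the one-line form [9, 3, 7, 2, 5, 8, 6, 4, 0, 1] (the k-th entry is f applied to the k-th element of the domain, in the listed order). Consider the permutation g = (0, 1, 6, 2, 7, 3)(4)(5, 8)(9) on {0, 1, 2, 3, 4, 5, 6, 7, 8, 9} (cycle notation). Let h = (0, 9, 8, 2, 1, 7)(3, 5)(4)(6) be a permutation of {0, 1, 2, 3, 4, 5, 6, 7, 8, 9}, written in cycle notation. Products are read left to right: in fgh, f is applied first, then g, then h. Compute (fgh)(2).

Chase 2: f(2) = 7; g(7) = 3; h(3) = 5. Hence (fgh)(2) = 5.

5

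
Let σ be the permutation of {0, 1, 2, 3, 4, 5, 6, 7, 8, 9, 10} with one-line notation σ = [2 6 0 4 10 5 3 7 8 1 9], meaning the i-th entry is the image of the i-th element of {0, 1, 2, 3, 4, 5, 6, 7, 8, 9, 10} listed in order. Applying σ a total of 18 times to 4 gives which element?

4

Tracing 4 → 10 → … returns to 4 after 6 steps, so 4 lies in a 6-cycle (1, 6, 3, 4, 10, 9).
Powers repeat with period 6 on this cycle, and 18 mod 6 = 0, so σ^18(4) = σ^0(4).
So σ^18(4) = 4.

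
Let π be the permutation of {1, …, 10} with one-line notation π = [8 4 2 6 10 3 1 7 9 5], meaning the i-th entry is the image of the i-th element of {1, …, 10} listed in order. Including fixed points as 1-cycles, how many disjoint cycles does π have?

4

The cycle decomposition is (1, 8, 7)(2, 4, 6, 3)(5, 10)(9), which has 4 cycles (counting 1-cycles).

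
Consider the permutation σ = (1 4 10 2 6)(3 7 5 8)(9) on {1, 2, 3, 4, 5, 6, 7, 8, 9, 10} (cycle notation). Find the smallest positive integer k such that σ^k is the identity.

The cycle type of σ is (5, 4, 1).
The order is lcm(5, 4) = 20.

20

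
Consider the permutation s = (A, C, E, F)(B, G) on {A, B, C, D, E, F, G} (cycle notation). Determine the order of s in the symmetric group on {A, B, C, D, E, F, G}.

4

The disjoint cycles have lengths 4, 2, 1.
Since disjoint cycles commute, ord(s) = lcm(4, 2) = 4.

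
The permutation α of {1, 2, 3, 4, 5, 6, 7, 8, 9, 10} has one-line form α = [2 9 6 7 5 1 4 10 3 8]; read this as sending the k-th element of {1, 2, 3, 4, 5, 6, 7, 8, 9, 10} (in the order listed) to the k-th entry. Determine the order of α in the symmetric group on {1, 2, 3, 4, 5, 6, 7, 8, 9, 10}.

Decomposing into disjoint cycles gives cycle lengths 5, 2, 2, 1.
The order is lcm(5, 2, 2) = 10.

10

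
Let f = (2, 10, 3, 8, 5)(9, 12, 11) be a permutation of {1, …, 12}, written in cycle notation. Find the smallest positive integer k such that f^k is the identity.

The cycle type of f is (5, 3, 1, 1, 1, 1).
Since disjoint cycles commute, ord(f) = lcm(5, 3) = 15.

15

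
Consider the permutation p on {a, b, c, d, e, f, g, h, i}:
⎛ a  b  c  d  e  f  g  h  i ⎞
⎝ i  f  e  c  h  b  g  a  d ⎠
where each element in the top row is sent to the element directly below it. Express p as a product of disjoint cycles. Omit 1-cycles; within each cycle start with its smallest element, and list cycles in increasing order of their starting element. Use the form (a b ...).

Iterating p from a gives a → i → d → c → e → h → a; that is the 6-cycle (a i d c e h).
Continuing from each remaining unvisited element yields (a i d c e h)(b f).

(a i d c e h)(b f)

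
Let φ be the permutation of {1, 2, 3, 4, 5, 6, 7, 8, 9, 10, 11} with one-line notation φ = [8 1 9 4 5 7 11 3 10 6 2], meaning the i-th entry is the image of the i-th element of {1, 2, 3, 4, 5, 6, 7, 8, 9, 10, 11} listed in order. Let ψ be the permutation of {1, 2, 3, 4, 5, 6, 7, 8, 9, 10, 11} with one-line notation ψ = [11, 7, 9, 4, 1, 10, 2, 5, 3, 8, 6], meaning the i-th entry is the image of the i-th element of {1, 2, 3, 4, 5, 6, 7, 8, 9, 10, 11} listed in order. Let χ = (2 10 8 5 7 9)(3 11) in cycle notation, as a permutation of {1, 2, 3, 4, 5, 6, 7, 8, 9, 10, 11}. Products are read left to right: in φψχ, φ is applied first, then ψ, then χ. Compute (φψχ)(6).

10

Apply the permutations in order: φ(6) = 7, then ψ(7) = 2, then χ(2) = 10. So (φψχ)(6) = 10.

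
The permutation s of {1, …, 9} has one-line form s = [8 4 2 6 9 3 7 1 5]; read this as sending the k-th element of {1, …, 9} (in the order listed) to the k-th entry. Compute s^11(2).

3

Tracing 2 → 4 → … returns to 2 after 4 steps, so 2 lies in a 4-cycle (2, 4, 6, 3).
On a 4-cycle, s^4 is the identity, so s^11 = s^3 there (11 ≡ 3 mod 4).
Stepping 3 places around the cycle: 2 → 4 → 6 → 3.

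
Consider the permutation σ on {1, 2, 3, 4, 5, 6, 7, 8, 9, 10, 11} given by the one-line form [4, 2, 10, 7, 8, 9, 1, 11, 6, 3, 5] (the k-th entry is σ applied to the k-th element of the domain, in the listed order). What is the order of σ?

Writing σ as disjoint cycles, the cycle lengths are 3, 3, 2, 2, 1.
The order of σ is the least common multiple of its cycle lengths: lcm(3, 3, 2, 2) = 6.

6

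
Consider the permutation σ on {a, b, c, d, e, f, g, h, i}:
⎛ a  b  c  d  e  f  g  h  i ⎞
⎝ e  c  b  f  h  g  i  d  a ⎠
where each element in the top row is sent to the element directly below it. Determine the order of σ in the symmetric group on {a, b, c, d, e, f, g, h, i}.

14

The disjoint-cycle form of σ has cycle lengths 7, 2.
The order of σ is the least common multiple of its cycle lengths: lcm(7, 2) = 14.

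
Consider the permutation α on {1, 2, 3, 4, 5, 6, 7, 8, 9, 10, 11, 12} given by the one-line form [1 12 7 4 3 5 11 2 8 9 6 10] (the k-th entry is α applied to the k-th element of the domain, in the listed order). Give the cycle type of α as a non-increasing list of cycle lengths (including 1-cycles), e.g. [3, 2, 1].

The disjoint cycles are (1)(2 12 10 9 8)(3 7 11 6 5)(4), with lengths 5, 5, 1, 1 in non-increasing order.

[5, 5, 1, 1]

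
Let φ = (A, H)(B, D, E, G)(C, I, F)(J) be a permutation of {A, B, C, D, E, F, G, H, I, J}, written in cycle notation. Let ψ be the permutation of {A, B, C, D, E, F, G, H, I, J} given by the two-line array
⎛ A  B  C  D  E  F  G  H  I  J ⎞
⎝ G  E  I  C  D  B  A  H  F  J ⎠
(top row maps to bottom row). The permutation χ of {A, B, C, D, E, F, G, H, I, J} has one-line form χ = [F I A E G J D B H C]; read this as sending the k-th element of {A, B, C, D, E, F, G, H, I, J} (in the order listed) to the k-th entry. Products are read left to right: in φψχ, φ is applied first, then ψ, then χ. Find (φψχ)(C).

J

Apply the permutations in order: φ(C) = I, then ψ(I) = F, then χ(F) = J. So (φψχ)(C) = J.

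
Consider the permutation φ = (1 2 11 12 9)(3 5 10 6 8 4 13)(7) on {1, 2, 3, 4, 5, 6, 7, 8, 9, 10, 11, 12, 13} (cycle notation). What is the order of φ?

The disjoint cycles have lengths 7, 5, 1.
Since disjoint cycles commute, ord(φ) = lcm(7, 5) = 35.

35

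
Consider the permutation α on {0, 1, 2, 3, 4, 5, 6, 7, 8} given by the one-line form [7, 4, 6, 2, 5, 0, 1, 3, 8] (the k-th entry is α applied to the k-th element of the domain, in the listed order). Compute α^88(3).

Tracing 3 → 2 → … returns to 3 after 8 steps, so 3 lies in an 8-cycle (0, 7, 3, 2, 6, 1, 4, 5).
Since the cycle has length 8, α^88 acts on it the same as α^0 (88 mod 8 = 0).
So α^88(3) = 3.

3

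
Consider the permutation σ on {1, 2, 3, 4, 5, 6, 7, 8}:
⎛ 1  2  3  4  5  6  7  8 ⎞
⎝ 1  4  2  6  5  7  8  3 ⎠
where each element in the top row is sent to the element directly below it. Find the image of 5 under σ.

5

The entry below 5 in the array is 5, so σ(5) = 5.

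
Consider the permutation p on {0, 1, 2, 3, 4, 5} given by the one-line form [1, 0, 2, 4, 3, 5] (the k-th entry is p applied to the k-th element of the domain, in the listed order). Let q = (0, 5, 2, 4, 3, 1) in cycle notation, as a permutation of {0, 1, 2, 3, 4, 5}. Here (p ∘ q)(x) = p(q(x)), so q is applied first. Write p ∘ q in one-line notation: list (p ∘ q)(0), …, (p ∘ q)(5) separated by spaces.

5 1 3 0 4 2

(p ∘ q)(x) = p(q(x)). Computing each image: p(q(0)) = p(5) = 5, p(q(1)) = p(0) = 1, p(q(2)) = p(4) = 3, p(q(3)) = p(1) = 0, p(q(4)) = p(3) = 4, p(q(5)) = p(2) = 2.
Hence p ∘ q = [5 1 3 0 4 2].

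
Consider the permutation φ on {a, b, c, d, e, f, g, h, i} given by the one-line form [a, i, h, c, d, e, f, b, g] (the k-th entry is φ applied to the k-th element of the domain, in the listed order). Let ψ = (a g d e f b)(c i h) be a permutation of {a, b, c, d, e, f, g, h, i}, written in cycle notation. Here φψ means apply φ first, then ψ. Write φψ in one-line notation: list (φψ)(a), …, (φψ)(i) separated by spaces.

g h c i e f b a d

(φψ)(x) = ψ(φ(x)). Computing each image: ψ(φ(a)) = ψ(a) = g, ψ(φ(b)) = ψ(i) = h, ψ(φ(c)) = ψ(h) = c, ψ(φ(d)) = ψ(c) = i, ψ(φ(e)) = ψ(d) = e, ψ(φ(f)) = ψ(e) = f, ψ(φ(g)) = ψ(f) = b, ψ(φ(h)) = ψ(b) = a, ψ(φ(i)) = ψ(g) = d.
Hence φψ = [g h c i e f b a d].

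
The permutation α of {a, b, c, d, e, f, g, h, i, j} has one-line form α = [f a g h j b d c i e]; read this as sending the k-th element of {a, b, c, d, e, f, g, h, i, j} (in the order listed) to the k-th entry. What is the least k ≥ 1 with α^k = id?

12

The disjoint-cycle form of α has cycle lengths 4, 3, 2, 1.
Since disjoint cycles commute, ord(α) = lcm(4, 3, 2) = 12.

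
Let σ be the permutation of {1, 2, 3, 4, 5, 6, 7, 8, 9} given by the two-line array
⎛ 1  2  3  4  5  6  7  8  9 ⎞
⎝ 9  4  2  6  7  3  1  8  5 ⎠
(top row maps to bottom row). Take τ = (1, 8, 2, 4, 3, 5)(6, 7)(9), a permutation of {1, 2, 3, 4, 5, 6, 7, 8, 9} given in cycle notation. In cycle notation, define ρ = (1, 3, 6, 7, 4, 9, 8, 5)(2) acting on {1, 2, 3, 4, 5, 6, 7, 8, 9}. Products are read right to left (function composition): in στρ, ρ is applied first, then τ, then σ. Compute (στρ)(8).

9

Chase 8: ρ(8) = 5; τ(5) = 1; σ(1) = 9. Hence (στρ)(8) = 9.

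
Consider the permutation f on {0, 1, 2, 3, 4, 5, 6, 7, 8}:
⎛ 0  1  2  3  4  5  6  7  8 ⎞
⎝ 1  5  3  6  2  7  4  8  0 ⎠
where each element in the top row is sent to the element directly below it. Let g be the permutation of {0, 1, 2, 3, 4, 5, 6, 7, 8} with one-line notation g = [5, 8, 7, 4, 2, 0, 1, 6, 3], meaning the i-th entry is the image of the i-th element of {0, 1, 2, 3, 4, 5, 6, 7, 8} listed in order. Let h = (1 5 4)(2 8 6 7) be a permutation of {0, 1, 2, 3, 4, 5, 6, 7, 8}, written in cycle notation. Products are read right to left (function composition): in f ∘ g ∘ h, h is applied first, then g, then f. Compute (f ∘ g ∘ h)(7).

Apply the permutations in order: h(7) = 2, then g(2) = 7, then f(7) = 8. So (f ∘ g ∘ h)(7) = 8.

8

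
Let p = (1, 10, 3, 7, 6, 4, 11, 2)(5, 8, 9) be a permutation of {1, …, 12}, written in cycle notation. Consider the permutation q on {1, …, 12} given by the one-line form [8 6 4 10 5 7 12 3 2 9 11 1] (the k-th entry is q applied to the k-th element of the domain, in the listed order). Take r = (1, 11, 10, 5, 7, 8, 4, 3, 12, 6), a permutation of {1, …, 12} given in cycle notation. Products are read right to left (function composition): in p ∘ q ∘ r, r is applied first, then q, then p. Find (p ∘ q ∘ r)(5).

12

(p ∘ q ∘ r)(5) = p(q(r(5))). r(5) = 7, then q(7) = 12, then p(12) = 12, so the result is 12.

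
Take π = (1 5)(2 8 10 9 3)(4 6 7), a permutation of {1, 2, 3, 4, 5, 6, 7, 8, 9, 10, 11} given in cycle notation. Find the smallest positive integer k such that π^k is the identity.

30

The cycle type of π is (5, 3, 2, 1).
The order is lcm(5, 3, 2) = 30.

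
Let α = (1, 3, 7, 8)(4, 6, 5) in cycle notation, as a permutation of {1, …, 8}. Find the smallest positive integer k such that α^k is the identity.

The disjoint cycles have lengths 4, 3, 1.
Since disjoint cycles commute, ord(α) = lcm(4, 3) = 12.

12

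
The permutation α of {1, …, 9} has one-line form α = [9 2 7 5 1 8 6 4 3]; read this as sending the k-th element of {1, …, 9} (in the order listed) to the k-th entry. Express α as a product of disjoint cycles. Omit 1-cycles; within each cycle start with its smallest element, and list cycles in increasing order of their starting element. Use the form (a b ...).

(1 9 3 7 6 8 4 5)

From 1: 1 → 9 → 3 → 7 → 6 → 8 → 4 → 5 → 1, closing the cycle (1 9 3 7 6 8 4 5).
Repeating from the next unused element and collecting all non-trivial cycles gives (1 9 3 7 6 8 4 5).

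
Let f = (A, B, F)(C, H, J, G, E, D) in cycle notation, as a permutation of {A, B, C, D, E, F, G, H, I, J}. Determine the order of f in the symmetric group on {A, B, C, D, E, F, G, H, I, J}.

The disjoint cycles have lengths 6, 3, 1.
Since disjoint cycles commute, ord(f) = lcm(6, 3) = 6.

6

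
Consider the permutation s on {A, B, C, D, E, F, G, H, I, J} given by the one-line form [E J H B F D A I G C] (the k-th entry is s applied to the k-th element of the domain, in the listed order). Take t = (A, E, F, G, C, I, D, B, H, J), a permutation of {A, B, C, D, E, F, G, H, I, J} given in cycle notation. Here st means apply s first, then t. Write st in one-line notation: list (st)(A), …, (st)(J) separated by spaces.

(st)(x) = t(s(x)). Computing each image: t(s(A)) = t(E) = F, t(s(B)) = t(J) = A, t(s(C)) = t(H) = J, t(s(D)) = t(B) = H, t(s(E)) = t(F) = G, t(s(F)) = t(D) = B, t(s(G)) = t(A) = E, t(s(H)) = t(I) = D, t(s(I)) = t(G) = C, t(s(J)) = t(C) = I.
Hence st = [F A J H G B E D C I].

F A J H G B E D C I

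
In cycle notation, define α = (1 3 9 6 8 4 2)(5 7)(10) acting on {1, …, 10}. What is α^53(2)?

6

2 lies in the 7-cycle (1 3 9 6 8 4 2).
Since the cycle has length 7, α^53 acts on it the same as α^4 (53 mod 7 = 4).
Stepping 4 places around the cycle: 2 → 1 → 3 → 9 → 6.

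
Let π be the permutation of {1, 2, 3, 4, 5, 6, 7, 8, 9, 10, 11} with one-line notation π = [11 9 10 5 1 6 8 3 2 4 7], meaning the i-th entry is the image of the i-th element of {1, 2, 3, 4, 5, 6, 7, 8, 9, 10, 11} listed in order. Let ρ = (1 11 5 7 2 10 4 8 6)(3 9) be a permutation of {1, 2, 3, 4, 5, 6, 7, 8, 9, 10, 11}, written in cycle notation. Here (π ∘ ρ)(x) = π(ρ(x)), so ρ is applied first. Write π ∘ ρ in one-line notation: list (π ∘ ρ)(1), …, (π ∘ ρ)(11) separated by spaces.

7 4 2 3 8 11 9 6 10 5 1

For each element, apply ρ then π: 1 → 11 → 7; 2 → 10 → 4; 3 → 9 → 2; 4 → 8 → 3; 5 → 7 → 8; 6 → 1 → 11; 7 → 2 → 9; 8 → 6 → 6; 9 → 3 → 10; 10 → 4 → 5; 11 → 5 → 1.
Collecting the images, π ∘ ρ = [7 4 2 3 8 11 9 6 10 5 1].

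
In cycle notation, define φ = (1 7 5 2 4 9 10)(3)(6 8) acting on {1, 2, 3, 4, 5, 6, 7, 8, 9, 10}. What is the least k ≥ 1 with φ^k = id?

14

The disjoint cycles have lengths 7, 2, 1.
Since disjoint cycles commute, ord(φ) = lcm(7, 2) = 14.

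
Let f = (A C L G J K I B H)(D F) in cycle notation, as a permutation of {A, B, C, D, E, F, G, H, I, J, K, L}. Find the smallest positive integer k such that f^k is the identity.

18

The cycle type of f is (9, 2, 1).
The order of f is the least common multiple of its cycle lengths: lcm(9, 2) = 18.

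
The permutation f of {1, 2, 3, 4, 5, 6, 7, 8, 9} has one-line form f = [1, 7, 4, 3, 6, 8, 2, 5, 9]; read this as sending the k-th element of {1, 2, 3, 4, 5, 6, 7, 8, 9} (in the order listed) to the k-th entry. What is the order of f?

Decomposing into disjoint cycles gives cycle lengths 3, 2, 2, 1, 1.
The order of f is the least common multiple of its cycle lengths: lcm(3, 2, 2) = 6.

6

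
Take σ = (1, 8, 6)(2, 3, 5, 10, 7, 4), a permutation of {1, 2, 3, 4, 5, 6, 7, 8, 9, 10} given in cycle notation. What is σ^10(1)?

8

1 lies in the 3-cycle (1, 8, 6).
Since the cycle has length 3, σ^10 acts on it the same as σ^1 (10 mod 3 = 1).
Stepping 1 place around the cycle: 1 → 8.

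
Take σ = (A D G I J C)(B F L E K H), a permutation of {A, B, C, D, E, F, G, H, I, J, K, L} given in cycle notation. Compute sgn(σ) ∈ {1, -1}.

The cycle lengths are 6, 6.
A cycle is odd iff its length is even; σ has 2 even-length cycles, so sgn(σ) = (−1)^2 and σ is even.

1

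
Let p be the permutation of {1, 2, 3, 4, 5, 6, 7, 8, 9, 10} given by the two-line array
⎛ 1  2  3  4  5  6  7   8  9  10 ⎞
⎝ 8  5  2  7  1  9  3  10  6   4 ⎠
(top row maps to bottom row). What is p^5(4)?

1

Tracing 4 → 7 → … returns to 4 after 8 steps, so 4 lies in an 8-cycle (1 8 10 4 7 3 2 5).
Advancing 5 steps from 4: 4 → 7 → 3 → 2 → 5 → 1.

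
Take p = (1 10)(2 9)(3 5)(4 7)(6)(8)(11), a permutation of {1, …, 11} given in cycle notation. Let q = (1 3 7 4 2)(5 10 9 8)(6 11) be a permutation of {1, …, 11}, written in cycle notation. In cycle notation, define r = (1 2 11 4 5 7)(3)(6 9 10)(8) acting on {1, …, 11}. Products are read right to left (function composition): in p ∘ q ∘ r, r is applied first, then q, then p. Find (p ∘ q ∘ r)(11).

(p ∘ q ∘ r)(11) = p(q(r(11))). r(11) = 4, then q(4) = 2, then p(2) = 9, so the result is 9.

9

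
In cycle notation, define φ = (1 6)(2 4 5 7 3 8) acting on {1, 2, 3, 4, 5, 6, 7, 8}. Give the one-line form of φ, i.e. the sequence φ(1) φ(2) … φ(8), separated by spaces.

Image by image: 1→6, 2→4, 3→8, 4→5, 5→7, 6→1, 7→3, 8→2.
So the one-line form is 6 4 8 5 7 1 3 2.

6 4 8 5 7 1 3 2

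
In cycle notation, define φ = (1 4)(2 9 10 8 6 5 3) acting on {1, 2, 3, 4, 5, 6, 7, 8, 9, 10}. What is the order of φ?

The disjoint cycles have lengths 7, 2, 1.
Since disjoint cycles commute, ord(φ) = lcm(7, 2) = 14.

14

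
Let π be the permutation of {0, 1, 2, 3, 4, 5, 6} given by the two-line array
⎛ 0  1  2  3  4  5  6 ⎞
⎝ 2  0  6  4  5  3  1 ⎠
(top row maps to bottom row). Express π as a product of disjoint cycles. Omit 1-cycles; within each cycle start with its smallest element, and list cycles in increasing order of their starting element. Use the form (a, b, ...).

(0, 2, 6, 1)(3, 4, 5)

From 0: 0 → 2 → 6 → 1 → 0, closing the cycle (0, 2, 6, 1).
Repeating from the next unused element and collecting all non-trivial cycles gives (0, 2, 6, 1)(3, 4, 5).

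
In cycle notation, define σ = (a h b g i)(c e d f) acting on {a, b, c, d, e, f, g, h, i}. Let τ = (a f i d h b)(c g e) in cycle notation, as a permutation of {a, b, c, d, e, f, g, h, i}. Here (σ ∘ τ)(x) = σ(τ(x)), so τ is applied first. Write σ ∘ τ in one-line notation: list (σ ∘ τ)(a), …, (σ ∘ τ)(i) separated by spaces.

Chase each element through τ then σ: a → f → c; b → a → h; c → g → i; d → h → b; e → c → e; f → i → a; g → e → d; h → b → g; i → d → f.
So σ ∘ τ in one-line form is c h i b e a d g f.

c h i b e a d g f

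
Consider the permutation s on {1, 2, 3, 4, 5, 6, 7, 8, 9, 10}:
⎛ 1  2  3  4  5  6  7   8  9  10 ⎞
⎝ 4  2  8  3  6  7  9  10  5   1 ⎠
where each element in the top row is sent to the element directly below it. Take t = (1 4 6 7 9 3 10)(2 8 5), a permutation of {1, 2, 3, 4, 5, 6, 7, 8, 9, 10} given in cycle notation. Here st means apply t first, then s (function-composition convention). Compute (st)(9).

8

t(9) = 3, then s(3) = 8; composing gives (st)(9) = 8.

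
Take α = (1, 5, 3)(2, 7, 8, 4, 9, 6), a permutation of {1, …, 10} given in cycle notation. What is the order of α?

The cycle type of α is (6, 3, 1).
Since disjoint cycles commute, ord(α) = lcm(6, 3) = 6.

6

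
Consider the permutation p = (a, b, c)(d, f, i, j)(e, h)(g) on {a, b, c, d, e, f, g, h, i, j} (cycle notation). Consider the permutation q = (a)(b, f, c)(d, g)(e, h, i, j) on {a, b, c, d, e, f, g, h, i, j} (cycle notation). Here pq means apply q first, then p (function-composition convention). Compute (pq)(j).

h

First apply q: q(j) = e, then p(e) = h. Thus (pq)(j) = h.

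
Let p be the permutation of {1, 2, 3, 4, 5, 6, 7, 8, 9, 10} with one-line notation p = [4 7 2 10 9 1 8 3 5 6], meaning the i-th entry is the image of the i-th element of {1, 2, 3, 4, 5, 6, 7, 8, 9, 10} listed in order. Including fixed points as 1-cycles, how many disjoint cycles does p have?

The cycle decomposition is (1, 4, 10, 6)(2, 7, 8, 3)(5, 9), which has 3 cycles (counting 1-cycles).

3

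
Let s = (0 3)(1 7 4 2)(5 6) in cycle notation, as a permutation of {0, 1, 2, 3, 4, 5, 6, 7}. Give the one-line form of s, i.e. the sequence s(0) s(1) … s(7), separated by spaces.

Reading each image from the cycles: 0→3, 1→7, 2→1, 3→0, 4→2, 5→6, 6→5, 7→4.
So the one-line form is 3 7 1 0 2 6 5 4.

3 7 1 0 2 6 5 4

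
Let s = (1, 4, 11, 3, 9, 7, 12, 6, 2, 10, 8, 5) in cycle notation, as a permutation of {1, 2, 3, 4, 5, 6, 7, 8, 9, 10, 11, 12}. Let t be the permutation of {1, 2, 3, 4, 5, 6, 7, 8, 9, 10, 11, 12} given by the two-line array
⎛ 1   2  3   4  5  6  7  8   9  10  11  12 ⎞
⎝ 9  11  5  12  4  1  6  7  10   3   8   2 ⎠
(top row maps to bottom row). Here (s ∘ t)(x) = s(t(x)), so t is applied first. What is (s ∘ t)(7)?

2

First apply t: t(7) = 6, then s(6) = 2. Thus (s ∘ t)(7) = 2.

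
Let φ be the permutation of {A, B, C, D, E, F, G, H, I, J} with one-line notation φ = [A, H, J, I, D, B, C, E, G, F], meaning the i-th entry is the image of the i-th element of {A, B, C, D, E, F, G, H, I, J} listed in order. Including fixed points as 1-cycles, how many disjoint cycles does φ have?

The cycle decomposition is (A)(B, H, E, D, I, G, C, J, F), which has 2 cycles (counting 1-cycles).

2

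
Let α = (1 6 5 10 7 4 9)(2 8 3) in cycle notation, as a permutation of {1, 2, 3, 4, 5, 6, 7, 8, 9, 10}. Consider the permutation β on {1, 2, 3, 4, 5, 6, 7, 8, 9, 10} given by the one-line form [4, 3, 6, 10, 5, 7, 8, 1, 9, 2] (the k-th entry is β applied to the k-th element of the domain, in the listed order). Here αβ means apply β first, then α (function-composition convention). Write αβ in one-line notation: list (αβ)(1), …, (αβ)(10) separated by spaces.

9 2 5 7 10 4 3 6 1 8

For each element, apply β then α: 1 → 4 → 9; 2 → 3 → 2; 3 → 6 → 5; 4 → 10 → 7; 5 → 5 → 10; 6 → 7 → 4; 7 → 8 → 3; 8 → 1 → 6; 9 → 9 → 1; 10 → 2 → 8.
Collecting the images, αβ = [9 2 5 7 10 4 3 6 1 8].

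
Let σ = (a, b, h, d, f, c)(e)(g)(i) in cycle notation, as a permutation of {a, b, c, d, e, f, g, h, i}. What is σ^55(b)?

h

b lies in the 6-cycle (a, b, h, d, f, c).
Powers repeat with period 6 on this cycle, and 55 mod 6 = 1, so σ^55(b) = σ^1(b).
Advancing 1 step from b: b → h.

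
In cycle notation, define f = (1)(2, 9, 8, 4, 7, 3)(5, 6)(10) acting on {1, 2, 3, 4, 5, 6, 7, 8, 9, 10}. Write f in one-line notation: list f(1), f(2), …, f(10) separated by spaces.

1 9 2 7 6 5 3 4 8 10

Image by image: 1→1, 2→9, 3→2, 4→7, 5→6, 6→5, 7→3, 8→4, 9→8, 10→10.
Listing these in domain order gives 1 9 2 7 6 5 3 4 8 10.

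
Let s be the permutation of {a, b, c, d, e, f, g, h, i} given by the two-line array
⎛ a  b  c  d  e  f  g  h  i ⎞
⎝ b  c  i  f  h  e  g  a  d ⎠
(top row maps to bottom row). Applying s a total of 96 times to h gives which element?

h

Tracing h → a → … returns to h after 8 steps, so h lies in an 8-cycle (a, b, c, i, d, f, e, h).
On an 8-cycle, s^8 is the identity, so s^96 = s^0 there (96 ≡ 0 mod 8).
So s^96(h) = h.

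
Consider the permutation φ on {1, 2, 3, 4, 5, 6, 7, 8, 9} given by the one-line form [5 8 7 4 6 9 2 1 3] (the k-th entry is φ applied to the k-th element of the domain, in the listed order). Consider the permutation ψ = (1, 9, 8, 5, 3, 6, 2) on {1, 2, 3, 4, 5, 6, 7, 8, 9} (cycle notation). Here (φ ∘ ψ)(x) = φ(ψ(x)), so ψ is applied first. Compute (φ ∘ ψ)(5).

First apply ψ: ψ(5) = 3, then φ(3) = 7. Thus (φ ∘ ψ)(5) = 7.

7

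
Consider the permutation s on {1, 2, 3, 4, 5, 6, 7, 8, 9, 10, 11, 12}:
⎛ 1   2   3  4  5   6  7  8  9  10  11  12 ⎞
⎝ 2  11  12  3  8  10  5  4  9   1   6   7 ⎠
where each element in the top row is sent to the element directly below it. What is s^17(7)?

12

Tracing 7 → 5 → … returns to 7 after 6 steps, so 7 lies in a 6-cycle (3, 12, 7, 5, 8, 4).
Powers repeat with period 6 on this cycle, and 17 mod 6 = 5, so s^17(7) = s^5(7).
Stepping 5 places around the cycle: 7 → 5 → 8 → 4 → 3 → 12.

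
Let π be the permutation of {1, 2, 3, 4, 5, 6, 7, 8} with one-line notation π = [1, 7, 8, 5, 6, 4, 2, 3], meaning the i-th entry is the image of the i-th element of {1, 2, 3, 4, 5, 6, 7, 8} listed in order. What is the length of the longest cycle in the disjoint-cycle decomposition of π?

3

Decomposing into disjoint cycles gives (2 7)(3 8)(4 5 6); the longest has length 3.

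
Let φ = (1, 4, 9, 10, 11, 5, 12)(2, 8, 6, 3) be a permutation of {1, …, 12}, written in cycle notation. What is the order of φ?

The cycle type of φ is (7, 4, 1).
The order of φ is the least common multiple of its cycle lengths: lcm(7, 4) = 28.

28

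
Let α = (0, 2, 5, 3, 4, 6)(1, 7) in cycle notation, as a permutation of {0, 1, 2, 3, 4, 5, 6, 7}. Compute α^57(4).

4 lies in the 6-cycle (0, 2, 5, 3, 4, 6).
Powers repeat with period 6 on this cycle, and 57 mod 6 = 3, so α^57(4) = α^3(4).
Advancing 3 steps from 4: 4 → 6 → 0 → 2.

2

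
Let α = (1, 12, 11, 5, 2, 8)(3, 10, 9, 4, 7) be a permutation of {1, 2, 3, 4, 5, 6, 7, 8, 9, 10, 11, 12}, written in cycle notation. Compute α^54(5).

5 lies in the 6-cycle (1, 12, 11, 5, 2, 8).
Powers repeat with period 6 on this cycle, and 54 mod 6 = 0, so α^54(5) = α^0(5).
So α^54(5) = 5.

5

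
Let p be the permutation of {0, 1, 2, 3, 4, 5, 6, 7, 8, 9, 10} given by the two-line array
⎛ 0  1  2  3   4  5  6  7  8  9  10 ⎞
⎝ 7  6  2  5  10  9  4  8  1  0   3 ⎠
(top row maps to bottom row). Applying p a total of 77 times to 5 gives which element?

Tracing 5 → 9 → … returns to 5 after 10 steps, so 5 lies in a 10-cycle (0 7 8 1 6 4 10 3 5 9).
Since the cycle has length 10, p^77 acts on it the same as p^7 (77 mod 10 = 7).
Advancing 7 steps from 5: 5 → 9 → 0 → 7 → 8 → 1 → 6 → 4.

4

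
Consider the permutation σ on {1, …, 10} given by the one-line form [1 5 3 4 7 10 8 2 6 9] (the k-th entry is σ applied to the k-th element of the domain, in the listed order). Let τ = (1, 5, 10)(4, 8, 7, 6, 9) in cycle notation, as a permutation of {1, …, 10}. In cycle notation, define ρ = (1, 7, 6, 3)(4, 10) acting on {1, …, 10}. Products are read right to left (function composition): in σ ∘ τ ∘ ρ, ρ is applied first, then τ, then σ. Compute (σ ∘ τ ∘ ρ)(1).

10

Apply the permutations in order: ρ(1) = 7, then τ(7) = 6, then σ(6) = 10. So (σ ∘ τ ∘ ρ)(1) = 10.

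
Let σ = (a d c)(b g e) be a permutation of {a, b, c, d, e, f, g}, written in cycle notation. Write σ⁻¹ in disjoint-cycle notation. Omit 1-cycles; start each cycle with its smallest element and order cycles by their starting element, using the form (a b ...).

Inverting a permutation written in cycle notation just reverses the order within every cycle.
Reversing each cycle of σ and rotating so the smallest element leads gives (a c d)(b e g).

(a c d)(b e g)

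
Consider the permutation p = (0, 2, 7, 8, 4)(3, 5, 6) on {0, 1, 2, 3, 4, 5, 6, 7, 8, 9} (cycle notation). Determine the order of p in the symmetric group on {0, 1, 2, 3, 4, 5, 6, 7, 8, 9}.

15

The cycle type of p is (5, 3, 1, 1).
Since disjoint cycles commute, ord(p) = lcm(5, 3) = 15.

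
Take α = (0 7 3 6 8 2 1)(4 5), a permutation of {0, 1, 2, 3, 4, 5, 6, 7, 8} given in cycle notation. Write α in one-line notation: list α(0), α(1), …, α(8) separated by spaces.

Image by image: 0↦7, 1↦0, 2↦1, 3↦6, 4↦5, 5↦4, 6↦8, 7↦3, 8↦2.
So the one-line form is 7 0 1 6 5 4 8 3 2.

7 0 1 6 5 4 8 3 2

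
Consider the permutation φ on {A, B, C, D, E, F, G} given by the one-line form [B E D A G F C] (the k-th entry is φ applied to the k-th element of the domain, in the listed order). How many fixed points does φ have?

1

The fixed points (elements with φ(x) = x) are {F}, so there is 1.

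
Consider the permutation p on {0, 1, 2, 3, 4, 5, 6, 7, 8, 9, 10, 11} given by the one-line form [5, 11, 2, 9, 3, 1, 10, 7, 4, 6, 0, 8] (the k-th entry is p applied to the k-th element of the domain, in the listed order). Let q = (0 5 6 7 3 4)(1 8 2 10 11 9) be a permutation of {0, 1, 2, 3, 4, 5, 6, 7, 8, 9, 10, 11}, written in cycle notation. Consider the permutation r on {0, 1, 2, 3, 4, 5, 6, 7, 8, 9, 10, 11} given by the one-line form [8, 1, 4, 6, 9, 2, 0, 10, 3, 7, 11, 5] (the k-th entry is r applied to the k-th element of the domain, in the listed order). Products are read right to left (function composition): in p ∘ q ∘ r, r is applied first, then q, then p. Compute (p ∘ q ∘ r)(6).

1

(p ∘ q ∘ r)(6) = p(q(r(6))). r(6) = 0, then q(0) = 5, then p(5) = 1, so the result is 1.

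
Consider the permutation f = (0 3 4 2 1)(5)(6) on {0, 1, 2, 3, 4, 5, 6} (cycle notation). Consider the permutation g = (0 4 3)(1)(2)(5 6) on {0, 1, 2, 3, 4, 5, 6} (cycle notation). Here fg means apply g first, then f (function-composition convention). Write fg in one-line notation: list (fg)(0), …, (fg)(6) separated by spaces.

(fg)(x) = f(g(x)). Computing each image: f(g(0)) = f(4) = 2, f(g(1)) = f(1) = 0, f(g(2)) = f(2) = 1, f(g(3)) = f(0) = 3, f(g(4)) = f(3) = 4, f(g(5)) = f(6) = 6, f(g(6)) = f(5) = 5.
Hence fg = [2 0 1 3 4 6 5].

2 0 1 3 4 6 5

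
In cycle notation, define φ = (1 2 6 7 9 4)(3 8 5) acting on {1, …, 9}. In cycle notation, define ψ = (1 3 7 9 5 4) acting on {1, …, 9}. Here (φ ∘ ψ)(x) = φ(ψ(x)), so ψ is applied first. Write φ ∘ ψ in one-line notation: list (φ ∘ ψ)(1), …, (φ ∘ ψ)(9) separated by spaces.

8 6 9 2 1 7 4 5 3

Chase each element through ψ then φ: 1 → 3 → 8; 2 → 2 → 6; 3 → 7 → 9; 4 → 1 → 2; 5 → 4 → 1; 6 → 6 → 7; 7 → 9 → 4; 8 → 8 → 5; 9 → 5 → 3.
Collecting the images, φ ∘ ψ = [8 6 9 2 1 7 4 5 3].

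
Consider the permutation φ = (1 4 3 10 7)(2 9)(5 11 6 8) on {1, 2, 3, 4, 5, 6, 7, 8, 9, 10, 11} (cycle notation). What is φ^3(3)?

1

3 lies in the 5-cycle (1 4 3 10 7).
Stepping 3 places around the cycle: 3 → 10 → 7 → 1.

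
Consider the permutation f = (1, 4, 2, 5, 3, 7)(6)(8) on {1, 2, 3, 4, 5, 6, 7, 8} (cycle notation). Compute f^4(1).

3

1 lies in the 6-cycle (1, 4, 2, 5, 3, 7).
Stepping 4 places around the cycle: 1 → 4 → 2 → 5 → 3.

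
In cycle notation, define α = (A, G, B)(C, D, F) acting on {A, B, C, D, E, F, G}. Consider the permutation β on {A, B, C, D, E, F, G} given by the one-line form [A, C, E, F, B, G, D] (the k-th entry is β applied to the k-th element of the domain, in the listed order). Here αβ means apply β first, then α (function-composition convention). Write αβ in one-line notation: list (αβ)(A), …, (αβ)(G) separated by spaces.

G D E C A B F

For each element, apply β then α: A → A → G; B → C → D; C → E → E; D → F → C; E → B → A; F → G → B; G → D → F.
Collecting the images, αβ = [G D E C A B F].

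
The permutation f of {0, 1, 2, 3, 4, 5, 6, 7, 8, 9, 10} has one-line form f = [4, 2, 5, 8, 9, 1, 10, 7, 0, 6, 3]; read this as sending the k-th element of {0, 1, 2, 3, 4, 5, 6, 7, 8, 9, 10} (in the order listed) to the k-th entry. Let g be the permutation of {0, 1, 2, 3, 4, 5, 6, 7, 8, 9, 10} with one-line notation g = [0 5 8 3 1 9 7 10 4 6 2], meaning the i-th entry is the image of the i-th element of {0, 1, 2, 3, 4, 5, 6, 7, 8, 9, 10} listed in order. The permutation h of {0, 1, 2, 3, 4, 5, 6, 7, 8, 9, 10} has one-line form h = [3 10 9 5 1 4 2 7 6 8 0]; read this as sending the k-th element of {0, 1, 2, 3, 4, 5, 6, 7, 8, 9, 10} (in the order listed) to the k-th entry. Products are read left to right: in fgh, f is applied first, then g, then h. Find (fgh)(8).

3

Chase 8: f(8) = 0; g(0) = 0; h(0) = 3. Hence (fgh)(8) = 3.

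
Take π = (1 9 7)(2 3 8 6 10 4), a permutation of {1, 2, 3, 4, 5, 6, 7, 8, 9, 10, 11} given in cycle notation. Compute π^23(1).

7

1 lies in the 3-cycle (1 9 7).
Powers repeat with period 3 on this cycle, and 23 mod 3 = 2, so π^23(1) = π^2(1).
Advancing 2 steps from 1: 1 → 9 → 7.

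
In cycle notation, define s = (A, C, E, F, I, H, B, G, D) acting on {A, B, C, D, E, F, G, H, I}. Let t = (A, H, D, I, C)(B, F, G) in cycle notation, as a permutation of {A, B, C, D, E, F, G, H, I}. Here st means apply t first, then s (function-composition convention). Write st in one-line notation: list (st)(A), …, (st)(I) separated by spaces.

Chase each element through t then s: A → H → B; B → F → I; C → A → C; D → I → H; E → E → F; F → G → D; G → B → G; H → D → A; I → C → E.
Collecting the images, st = [B I C H F D G A E].

B I C H F D G A E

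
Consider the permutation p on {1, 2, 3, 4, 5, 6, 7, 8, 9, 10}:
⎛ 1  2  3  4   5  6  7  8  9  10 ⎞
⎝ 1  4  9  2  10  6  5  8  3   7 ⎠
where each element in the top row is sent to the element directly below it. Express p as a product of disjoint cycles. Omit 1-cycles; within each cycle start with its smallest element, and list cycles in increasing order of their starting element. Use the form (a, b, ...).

Start at 2 and follow images: 2 → 4 → 2, giving the cycle (2, 4).
Repeating from the next unused element and collecting all non-trivial cycles gives (2, 4)(3, 9)(5, 10, 7).

(2, 4)(3, 9)(5, 10, 7)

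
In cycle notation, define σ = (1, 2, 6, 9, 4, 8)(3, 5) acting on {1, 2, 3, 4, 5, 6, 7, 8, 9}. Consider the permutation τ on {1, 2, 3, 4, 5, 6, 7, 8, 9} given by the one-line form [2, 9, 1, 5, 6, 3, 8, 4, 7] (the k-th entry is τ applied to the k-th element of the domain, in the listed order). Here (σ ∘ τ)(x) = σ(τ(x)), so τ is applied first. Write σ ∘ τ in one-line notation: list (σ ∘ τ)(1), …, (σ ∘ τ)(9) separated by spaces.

(σ ∘ τ)(x) = σ(τ(x)). Computing each image: σ(τ(1)) = σ(2) = 6, σ(τ(2)) = σ(9) = 4, σ(τ(3)) = σ(1) = 2, σ(τ(4)) = σ(5) = 3, σ(τ(5)) = σ(6) = 9, σ(τ(6)) = σ(3) = 5, σ(τ(7)) = σ(8) = 1, σ(τ(8)) = σ(4) = 8, σ(τ(9)) = σ(7) = 7.
Hence σ ∘ τ = [6 4 2 3 9 5 1 8 7].

6 4 2 3 9 5 1 8 7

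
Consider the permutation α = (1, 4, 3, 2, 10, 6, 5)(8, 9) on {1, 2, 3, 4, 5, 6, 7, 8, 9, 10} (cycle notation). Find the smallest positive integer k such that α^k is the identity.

14

The disjoint cycles have lengths 7, 2, 1.
Since disjoint cycles commute, ord(α) = lcm(7, 2) = 14.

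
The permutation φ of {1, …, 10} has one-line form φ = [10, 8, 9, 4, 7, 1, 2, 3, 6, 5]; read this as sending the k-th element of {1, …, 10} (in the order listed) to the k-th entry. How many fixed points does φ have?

1

The fixed points (elements with φ(x) = x) are {4}, so there is 1.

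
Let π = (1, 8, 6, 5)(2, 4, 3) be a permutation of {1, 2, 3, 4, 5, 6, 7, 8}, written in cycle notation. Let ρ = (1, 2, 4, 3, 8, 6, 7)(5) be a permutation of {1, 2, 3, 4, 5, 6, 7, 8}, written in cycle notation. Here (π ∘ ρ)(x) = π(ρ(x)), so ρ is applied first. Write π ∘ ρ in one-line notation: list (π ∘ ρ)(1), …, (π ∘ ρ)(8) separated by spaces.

Chase each element through ρ then π: 1 → 2 → 4; 2 → 4 → 3; 3 → 8 → 6; 4 → 3 → 2; 5 → 5 → 1; 6 → 7 → 7; 7 → 1 → 8; 8 → 6 → 5.
So π ∘ ρ in one-line form is 4 3 6 2 1 7 8 5.

4 3 6 2 1 7 8 5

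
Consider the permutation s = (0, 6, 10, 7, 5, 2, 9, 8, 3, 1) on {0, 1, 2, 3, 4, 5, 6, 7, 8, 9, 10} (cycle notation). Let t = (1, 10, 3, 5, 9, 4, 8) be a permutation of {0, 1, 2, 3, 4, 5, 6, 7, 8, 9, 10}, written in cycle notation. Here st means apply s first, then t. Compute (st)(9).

1

(st)(9) = t(s(9)). s(9) = 8, then t(8) = 1. So (st)(9) = 1.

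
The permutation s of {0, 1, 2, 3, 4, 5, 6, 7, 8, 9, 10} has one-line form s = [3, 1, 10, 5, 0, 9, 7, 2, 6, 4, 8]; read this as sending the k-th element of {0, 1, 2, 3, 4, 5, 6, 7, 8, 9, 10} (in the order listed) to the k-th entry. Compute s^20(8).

8

Tracing 8 → 6 → … returns to 8 after 5 steps, so 8 lies in a 5-cycle (2 10 8 6 7).
On a 5-cycle, s^5 is the identity, so s^20 = s^0 there (20 ≡ 0 mod 5).
So s^20(8) = 8.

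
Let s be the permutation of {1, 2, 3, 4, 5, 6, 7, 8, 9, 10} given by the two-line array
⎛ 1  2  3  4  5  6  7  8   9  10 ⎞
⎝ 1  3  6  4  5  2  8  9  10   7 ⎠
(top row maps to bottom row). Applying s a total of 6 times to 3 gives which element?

3

Tracing 3 → 6 → … returns to 3 after 3 steps, so 3 lies in a 3-cycle (2, 3, 6).
On a 3-cycle, s^3 is the identity, so s^6 = s^0 there (6 ≡ 0 mod 3).
So s^6(3) = 3.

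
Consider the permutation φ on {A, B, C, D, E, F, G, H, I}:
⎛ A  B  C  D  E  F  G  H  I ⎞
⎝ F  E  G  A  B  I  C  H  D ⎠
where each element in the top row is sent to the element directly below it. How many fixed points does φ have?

The fixed points (elements with φ(x) = x) are {H}, so there is 1.

1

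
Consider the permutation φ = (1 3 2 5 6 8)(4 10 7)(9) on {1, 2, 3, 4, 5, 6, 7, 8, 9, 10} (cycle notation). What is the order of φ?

The cycle type of φ is (6, 3, 1).
The order is lcm(6, 3) = 6.

6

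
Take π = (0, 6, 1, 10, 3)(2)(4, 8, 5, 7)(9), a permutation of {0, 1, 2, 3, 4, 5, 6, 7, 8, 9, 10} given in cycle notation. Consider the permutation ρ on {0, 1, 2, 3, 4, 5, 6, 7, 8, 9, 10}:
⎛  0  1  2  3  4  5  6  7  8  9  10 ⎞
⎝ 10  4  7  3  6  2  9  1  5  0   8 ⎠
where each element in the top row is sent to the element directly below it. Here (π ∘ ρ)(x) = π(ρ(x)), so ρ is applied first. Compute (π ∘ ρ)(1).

8

(π ∘ ρ)(1) = π(ρ(1)). ρ(1) = 4, then π(4) = 8. So (π ∘ ρ)(1) = 8.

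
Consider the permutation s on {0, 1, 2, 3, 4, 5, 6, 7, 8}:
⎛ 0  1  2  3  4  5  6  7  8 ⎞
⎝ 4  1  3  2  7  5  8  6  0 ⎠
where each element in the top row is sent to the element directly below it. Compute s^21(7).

6

Tracing 7 → 6 → … returns to 7 after 5 steps, so 7 lies in a 5-cycle (0 4 7 6 8).
Since the cycle has length 5, s^21 acts on it the same as s^1 (21 mod 5 = 1).
Advancing 1 step from 7: 7 → 6.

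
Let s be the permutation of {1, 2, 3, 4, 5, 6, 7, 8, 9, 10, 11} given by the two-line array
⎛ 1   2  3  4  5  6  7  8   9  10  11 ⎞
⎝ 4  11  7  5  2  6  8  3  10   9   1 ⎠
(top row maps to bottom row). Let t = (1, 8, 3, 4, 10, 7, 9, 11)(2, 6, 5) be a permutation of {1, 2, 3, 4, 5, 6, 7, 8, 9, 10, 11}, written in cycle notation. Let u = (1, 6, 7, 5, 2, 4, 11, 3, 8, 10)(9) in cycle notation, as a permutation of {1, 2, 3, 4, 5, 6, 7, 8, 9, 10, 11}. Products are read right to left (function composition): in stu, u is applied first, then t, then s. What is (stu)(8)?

Apply the permutations in order: u(8) = 10, then t(10) = 7, then s(7) = 8. So (stu)(8) = 8.

8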